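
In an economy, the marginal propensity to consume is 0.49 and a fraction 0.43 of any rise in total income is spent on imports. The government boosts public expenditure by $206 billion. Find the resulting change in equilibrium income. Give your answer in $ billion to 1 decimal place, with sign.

+$219.1 billion

Government-spending multiplier = 1/(1 − c + m) = 1/(1 − 0.49 + 0.43) = 1/0.94 ≈ 1.064.
ΔY = k × ΔG = (+$206 billion) / 0.94 ≈ +$219.1 billion.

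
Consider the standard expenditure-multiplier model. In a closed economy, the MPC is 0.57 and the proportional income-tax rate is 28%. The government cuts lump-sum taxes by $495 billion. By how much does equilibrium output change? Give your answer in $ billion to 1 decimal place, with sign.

A lump-sum tax change of −$495 billion shifts disposable income by +$495 billion; first-round consumption changes by −c × ΔT = −0.57 × (−$495 billion) = +$282.15 billion.
Expenditure multiplier = 1/(1 − c(1−t)) = 1/(1 − 0.57×0.72) = 1/0.5896 ≈ 1.696.
The tax multiplier is −c × k ≈ −0.967, so ΔY = k × (−c·ΔT) = (+$282.15 billion) / 0.5896 ≈ +$478.5 billion.

+$478.5 billion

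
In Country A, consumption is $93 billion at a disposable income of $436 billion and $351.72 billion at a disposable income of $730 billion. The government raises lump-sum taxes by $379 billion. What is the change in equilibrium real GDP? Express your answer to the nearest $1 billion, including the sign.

−$2,779 billion

MPC = ΔC/ΔYd = (351.72 − 93)/(730 − 436) = 258.72/294 = 0.88.
A lump-sum tax change of +$379 billion shifts disposable income by −$379 billion; first-round consumption changes by −c × ΔT = −0.88 × (+$379 billion) = −$333.52 billion.
Expenditure multiplier = 1/(1 − MPC) = 1/(1 − 0.88) = 1/0.12 ≈ 8.333.
The tax multiplier is −c × k ≈ −7.333, so ΔY = k × (−c·ΔT) = (−$333.52 billion) / 0.12 ≈ −$2,779 billion.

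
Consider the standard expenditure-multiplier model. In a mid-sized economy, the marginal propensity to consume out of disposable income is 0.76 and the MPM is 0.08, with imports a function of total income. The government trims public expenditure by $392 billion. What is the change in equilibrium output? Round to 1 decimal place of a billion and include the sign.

Government-spending multiplier = 1/(1 − c + m) = 1/(1 − 0.76 + 0.08) = 1/0.32 = 3.125.
ΔY = k × ΔG = (−$392 billion) / 0.32 = −$1,225 billion.

−$1,225.0 billion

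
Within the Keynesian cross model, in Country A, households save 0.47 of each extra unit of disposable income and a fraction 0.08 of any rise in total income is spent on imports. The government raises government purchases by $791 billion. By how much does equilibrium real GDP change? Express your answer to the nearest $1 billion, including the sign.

+$1,438 billion

MPC = 1 − MPS = 1 − 0.47 = 0.53.
Expenditure multiplier = 1/(1 − c + m) = 1/(1 − 0.53 + 0.08) = 1/0.55 ≈ 1.818.
ΔY = k × ΔG = (+$791 billion) / 0.55 ≈ +$1,438 billion.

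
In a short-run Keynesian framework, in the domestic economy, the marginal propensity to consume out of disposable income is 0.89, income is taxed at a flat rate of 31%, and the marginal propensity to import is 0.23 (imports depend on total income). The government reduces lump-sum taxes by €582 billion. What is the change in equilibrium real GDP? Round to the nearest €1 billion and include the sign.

A lump-sum tax change of −€582 billion shifts disposable income by +€582 billion; first-round consumption changes by −c × ΔT = −0.89 × (−€582 billion) = +€517.98 billion.
Expenditure multiplier = 1/(1 − c(1−t) + m) = 1/(1 − 0.89×0.69 + 0.23) = 1/0.6159 ≈ 1.624.
The tax multiplier is −c × k ≈ −1.445, so ΔY = k × (−c·ΔT) = (+€517.98 billion) / 0.6159 ≈ +€841 billion.

+€841 billion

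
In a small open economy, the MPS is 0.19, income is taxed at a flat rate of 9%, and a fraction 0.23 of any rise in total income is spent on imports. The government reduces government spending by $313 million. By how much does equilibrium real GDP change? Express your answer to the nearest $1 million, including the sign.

MPC = 1 − MPS = 1 − 0.19 = 0.81.
Spending multiplier = 1/(1 − c(1−t) + m) = 1/(1 − 0.81×0.91 + 0.23) = 1/0.4929 ≈ 2.029.
ΔY = k × ΔG = (−$313 million) / 0.4929 ≈ −$635 million.

−$635 million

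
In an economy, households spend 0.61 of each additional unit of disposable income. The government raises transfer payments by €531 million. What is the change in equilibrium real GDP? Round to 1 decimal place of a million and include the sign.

The transfer change shifts disposable income by +€531 million, so first-round consumption changes by c·ΔTR = 0.61 × (+€531 million) = +€323.91 million.
Expenditure multiplier = 1/(1 − MPC) = 1/(1 − 0.61) = 1/0.39 ≈ 2.564.
The transfer multiplier is c × k ≈ 1.564, so ΔY = k × (c·ΔTR) = (+€323.91 million) / 0.39 ≈ +€830.5 million.

+€830.5 million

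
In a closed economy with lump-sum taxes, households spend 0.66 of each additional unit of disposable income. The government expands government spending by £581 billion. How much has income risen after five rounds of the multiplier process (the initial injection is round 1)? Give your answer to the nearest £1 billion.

Round 1 adds ΔG = £581 billion; each later round is MPC = 0.66 times the previous.
After 5 rounds: 581 + 383.46 + 253.0836 + 167.035176 + 110.24321616 = ΔG·(1 − c^5)/(1 − c) = 581 × (1 − 0.1252332576)/0.34 ≈ £1,495 billion.

£1,495 billion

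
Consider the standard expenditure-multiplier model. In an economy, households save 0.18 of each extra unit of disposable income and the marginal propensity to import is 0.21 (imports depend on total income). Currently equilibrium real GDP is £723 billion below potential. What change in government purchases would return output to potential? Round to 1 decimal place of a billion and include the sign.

MPC = 1 − MPS = 1 − 0.18 = 0.82.
Spending multiplier = 1/(1 − c + m) = 1/(1 − 0.82 + 0.21) = 1/0.39 ≈ 2.564.
Need ΔY = +£723 billion, so ΔG = ΔY/k = (+£723 billion) × 0.39 ≈ +£282 billion.
The government should increase government purchases by £282 billion.

+£282.0 billion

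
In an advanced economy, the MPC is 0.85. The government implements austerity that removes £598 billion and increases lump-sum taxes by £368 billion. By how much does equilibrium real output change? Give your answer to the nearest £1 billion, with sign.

Expenditure multiplier = 1/(1 − MPC) = 1/(1 − 0.85) = 1/0.15 ≈ 6.667.
ΔG contributes k·ΔG = (−£598 billion) / 0.15 ≈ −£3,986.7 billion.
ΔT of +£368 billion changes first-round spending by −c·ΔT = −£312.8 billion, contributing k·(−c·ΔT) = (−£312.8 billion) / 0.15 ≈ −£2,085.3 billion.
Net ΔY = k(ΔG − c·ΔT) = (−£910.8 billion) / 0.15 = −£6,072 billion.

−£6,072 billion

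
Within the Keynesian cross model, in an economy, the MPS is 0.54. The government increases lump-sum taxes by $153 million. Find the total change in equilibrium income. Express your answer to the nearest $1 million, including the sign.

MPC = 1 − MPS = 1 − 0.54 = 0.46.
A lump-sum tax change of +$153 million shifts disposable income by −$153 million; first-round consumption changes by −c × ΔT = −0.46 × (+$153 million) = −$70.38 million.
Expenditure multiplier = 1/(1 − MPC) = 1/(1 − 0.46) = 1/0.54 ≈ 1.852.
The tax multiplier is −c × k ≈ −0.852, so ΔY = k × (−c·ΔT) = (−$70.38 million) / 0.54 ≈ −$130 million.

−$130 million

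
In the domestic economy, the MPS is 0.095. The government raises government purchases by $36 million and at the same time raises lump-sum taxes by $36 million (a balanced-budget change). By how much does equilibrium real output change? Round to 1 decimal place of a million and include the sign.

MPC = 1 − MPS = 1 − 0.095 = 0.905.
Expenditure multiplier = 1/(1 − MPC) = 1/(1 − 0.905) = 1/0.095 ≈ 10.526.
ΔG contributes k·ΔG = (+$36 million) / 0.095 ≈ +$378.9 million.
ΔT of +$36 million changes first-round spending by −c·ΔT = −$32.58 million, contributing k·(−c·ΔT) = (−$32.58 million) / 0.095 ≈ −$342.9 million.
With ΔG = ΔT and no other leakages, the balanced-budget multiplier is 1, so ΔY = ΔG = +$36 million.

+$36.0 million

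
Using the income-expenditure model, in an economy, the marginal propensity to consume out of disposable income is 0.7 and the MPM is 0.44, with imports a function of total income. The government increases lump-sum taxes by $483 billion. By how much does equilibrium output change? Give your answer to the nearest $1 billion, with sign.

−$457 billion

A lump-sum tax change of +$483 billion shifts disposable income by −$483 billion; first-round consumption changes by −c × ΔT = −0.7 × (+$483 billion) = −$338.1 billion.
Expenditure multiplier = 1/(1 − c + m) = 1/(1 − 0.7 + 0.44) = 1/0.74 ≈ 1.351.
The tax multiplier is −c × k ≈ −0.946, so ΔY = k × (−c·ΔT) = (−$338.1 billion) / 0.74 ≈ −$457 billion.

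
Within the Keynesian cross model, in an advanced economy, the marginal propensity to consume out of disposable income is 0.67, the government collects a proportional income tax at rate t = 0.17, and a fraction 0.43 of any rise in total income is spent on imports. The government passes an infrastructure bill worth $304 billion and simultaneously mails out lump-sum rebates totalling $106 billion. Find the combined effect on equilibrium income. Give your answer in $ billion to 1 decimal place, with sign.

Expenditure multiplier = 1/(1 − c(1−t) + m) = 1/(1 − 0.67×0.83 + 0.43) = 1/0.8739 ≈ 1.144.
ΔG contributes k·ΔG = (+$304 billion) / 0.8739 ≈ +$347.9 billion.
ΔT of −$106 billion changes first-round spending by −c·ΔT = +$71.02 billion, contributing k·(−c·ΔT) = (+$71.02 billion) / 0.8739 ≈ +$81.3 billion.
Net ΔY = k(ΔG − c·ΔT) = (+$375.02 billion) / 0.8739 ≈ +$429.1 billion.

+$429.1 billion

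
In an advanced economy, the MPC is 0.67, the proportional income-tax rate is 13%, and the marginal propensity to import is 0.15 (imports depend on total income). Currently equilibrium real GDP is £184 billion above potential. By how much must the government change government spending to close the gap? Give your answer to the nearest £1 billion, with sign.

Spending multiplier = 1/(1 − c(1−t) + m) = 1/(1 − 0.67×0.87 + 0.15) = 1/0.5671 ≈ 1.763.
Need ΔY = −£184 billion, so ΔG = ΔY/k = (−£184 billion) × 0.5671 ≈ −£104 billion.
The government should cut government spending by £104 billion.

−£104 billion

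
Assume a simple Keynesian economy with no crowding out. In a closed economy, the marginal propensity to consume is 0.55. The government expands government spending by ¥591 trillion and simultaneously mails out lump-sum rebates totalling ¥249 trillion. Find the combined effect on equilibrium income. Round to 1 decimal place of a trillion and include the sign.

+¥1,617.7 trillion

Expenditure multiplier = 1/(1 − MPC) = 1/(1 − 0.55) = 1/0.45 ≈ 2.222.
ΔG contributes k·ΔG = (+¥591 trillion) / 0.45 ≈ +¥1,313.3 trillion.
ΔT of −¥249 trillion changes first-round spending by −c·ΔT = +¥136.95 trillion, contributing k·(−c·ΔT) = (+¥136.95 trillion) / 0.45 ≈ +¥304.3 trillion.
Net ΔY = k(ΔG − c·ΔT) = (+¥727.95 trillion) / 0.45 ≈ +¥1,617.7 trillion.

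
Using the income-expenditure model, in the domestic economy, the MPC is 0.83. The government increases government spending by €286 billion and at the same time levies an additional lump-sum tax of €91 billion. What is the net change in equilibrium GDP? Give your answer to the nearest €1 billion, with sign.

Expenditure multiplier = 1/(1 − MPC) = 1/(1 − 0.83) = 1/0.17 ≈ 5.882.
ΔG contributes k·ΔG = (+€286 billion) / 0.17 ≈ +€1,682.4 billion.
ΔT of +€91 billion changes first-round spending by −c·ΔT = −€75.53 billion, contributing k·(−c·ΔT) = (−€75.53 billion) / 0.17 ≈ −€444.3 billion.
Net ΔY = k(ΔG − c·ΔT) = (+€210.47 billion) / 0.17 ≈ +€1,238 billion.

+€1,238 billion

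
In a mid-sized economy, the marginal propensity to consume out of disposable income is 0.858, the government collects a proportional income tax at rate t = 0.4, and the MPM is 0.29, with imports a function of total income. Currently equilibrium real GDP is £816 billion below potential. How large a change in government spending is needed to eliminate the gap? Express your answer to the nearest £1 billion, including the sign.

Spending multiplier = 1/(1 − c(1−t) + m) = 1/(1 − 0.858×0.6 + 0.29) = 1/0.7752 ≈ 1.29.
Need ΔY = +£816 billion, so ΔG = ΔY/k = (+£816 billion) × 0.7752 ≈ +£633 billion.
The government should increase government spending by £633 billion.

+£633 billion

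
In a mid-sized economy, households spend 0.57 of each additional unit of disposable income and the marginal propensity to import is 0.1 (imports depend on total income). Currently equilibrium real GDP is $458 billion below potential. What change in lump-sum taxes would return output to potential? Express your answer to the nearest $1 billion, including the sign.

−$426 billion

Spending multiplier = 1/(1 − c + m) = 1/(1 − 0.57 + 0.1) = 1/0.53 ≈ 1.887.
Tax multiplier = −c·k = −0.57/0.53 ≈ −1.075. Need ΔY = +$458 billion, so ΔT = ΔY/(−c·k) = −(+$458 billion) × 0.53 / 0.57 ≈ −$426 billion.
The government should cut lump-sum taxes by $426 billion.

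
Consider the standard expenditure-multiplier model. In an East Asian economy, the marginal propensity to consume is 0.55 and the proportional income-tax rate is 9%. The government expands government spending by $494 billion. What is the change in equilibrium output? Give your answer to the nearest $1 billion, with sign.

+$989 billion

Expenditure multiplier = 1/(1 − c(1−t)) = 1/(1 − 0.55×0.91) = 1/0.4995 ≈ 2.002.
ΔY = k × ΔG = (+$494 billion) / 0.4995 ≈ +$989 billion.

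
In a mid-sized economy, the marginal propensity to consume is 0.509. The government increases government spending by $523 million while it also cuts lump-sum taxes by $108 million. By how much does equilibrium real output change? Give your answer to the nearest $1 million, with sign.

+$1,177 million

Expenditure multiplier = 1/(1 − MPC) = 1/(1 − 0.509) = 1/0.491 ≈ 2.037.
ΔG contributes k·ΔG = (+$523 million) / 0.491 ≈ +$1,065.2 million.
ΔT of −$108 million changes first-round spending by −c·ΔT = +$54.972 million, contributing k·(−c·ΔT) = (+$54.972 million) / 0.491 ≈ +$112 million.
Net ΔY = k(ΔG − c·ΔT) = (+$577.972 million) / 0.491 ≈ +$1,177 million.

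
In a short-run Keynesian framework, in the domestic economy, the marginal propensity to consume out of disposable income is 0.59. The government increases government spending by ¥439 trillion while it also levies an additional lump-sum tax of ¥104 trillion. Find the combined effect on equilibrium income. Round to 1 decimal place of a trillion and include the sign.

+¥921.1 trillion

Expenditure multiplier = 1/(1 − MPC) = 1/(1 − 0.59) = 1/0.41 ≈ 2.439.
ΔG contributes k·ΔG = (+¥439 trillion) / 0.41 ≈ +¥1,070.7 trillion.
ΔT of +¥104 trillion changes first-round spending by −c·ΔT = −¥61.36 trillion, contributing k·(−c·ΔT) = (−¥61.36 trillion) / 0.41 ≈ −¥149.7 trillion.
Net ΔY = k(ΔG − c·ΔT) = (+¥377.64 trillion) / 0.41 ≈ +¥921.1 trillion.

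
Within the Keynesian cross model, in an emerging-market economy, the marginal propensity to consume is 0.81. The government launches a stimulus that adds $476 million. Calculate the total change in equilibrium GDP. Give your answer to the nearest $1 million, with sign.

+$2,505 million

Expenditure multiplier = 1/(1 − MPC) = 1/(1 − 0.81) = 1/0.19 ≈ 5.263.
ΔY = k × ΔG = (+$476 million) / 0.19 ≈ +$2,505 million.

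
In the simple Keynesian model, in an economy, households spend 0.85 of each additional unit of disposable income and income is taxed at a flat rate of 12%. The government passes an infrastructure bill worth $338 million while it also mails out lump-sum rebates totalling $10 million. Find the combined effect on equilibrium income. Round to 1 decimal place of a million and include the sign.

+$1,375.0 million

Expenditure multiplier = 1/(1 − c(1−t)) = 1/(1 − 0.85×0.88) = 1/0.252 ≈ 3.968.
ΔG contributes k·ΔG = (+$338 million) / 0.252 ≈ +$1,341.3 million.
ΔT of −$10 million changes first-round spending by −c·ΔT = +$8.5 million, contributing k·(−c·ΔT) = (+$8.5 million) / 0.252 ≈ +$33.7 million.
Net ΔY = k(ΔG − c·ΔT) = (+$346.5 million) / 0.252 = +$1,375 million.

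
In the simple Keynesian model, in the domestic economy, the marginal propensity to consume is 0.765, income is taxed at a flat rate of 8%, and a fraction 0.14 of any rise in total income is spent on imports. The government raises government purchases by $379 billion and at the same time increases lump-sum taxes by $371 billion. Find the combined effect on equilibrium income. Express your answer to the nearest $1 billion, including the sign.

Expenditure multiplier = 1/(1 − c(1−t) + m) = 1/(1 − 0.765×0.92 + 0.14) = 1/0.4362 ≈ 2.293.
ΔG contributes k·ΔG = (+$379 billion) / 0.4362 ≈ +$868.9 billion.
ΔT of +$371 billion changes first-round spending by −c·ΔT = −$283.815 billion, contributing k·(−c·ΔT) = (−$283.815 billion) / 0.4362 ≈ −$650.7 billion.
Net ΔY = k(ΔG − c·ΔT) = (+$95.185 billion) / 0.4362 ≈ +$218 billion.

+$218 billion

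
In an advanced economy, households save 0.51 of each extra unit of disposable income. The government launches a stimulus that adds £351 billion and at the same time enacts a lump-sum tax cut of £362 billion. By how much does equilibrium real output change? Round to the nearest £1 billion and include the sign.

+£1,036 billion

MPC = 1 − MPS = 1 − 0.51 = 0.49.
Expenditure multiplier = 1/(1 − MPC) = 1/(1 − 0.49) = 1/0.51 ≈ 1.961.
ΔG contributes k·ΔG = (+£351 billion) / 0.51 ≈ +£688.2 billion.
ΔT of −£362 billion changes first-round spending by −c·ΔT = +£177.38 billion, contributing k·(−c·ΔT) = (+£177.38 billion) / 0.51 ≈ +£347.8 billion.
Net ΔY = k(ΔG − c·ΔT) = (+£528.38 billion) / 0.51 ≈ +£1,036 billion.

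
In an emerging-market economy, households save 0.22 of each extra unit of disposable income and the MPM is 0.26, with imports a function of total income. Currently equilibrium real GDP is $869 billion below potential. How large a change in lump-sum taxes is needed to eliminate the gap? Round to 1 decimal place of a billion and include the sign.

MPC = 1 − MPS = 1 − 0.22 = 0.78.
Spending multiplier = 1/(1 − c + m) = 1/(1 − 0.78 + 0.26) = 1/0.48 ≈ 2.083.
Tax multiplier = −c·k = −0.78/0.48 = −1.625. Need ΔY = +$869 billion, so ΔT = ΔY/(−c·k) = −(+$869 billion) × 0.48 / 0.78 ≈ −$534.8 billion.
The government should cut lump-sum taxes by $534.8 billion.

−$534.8 billion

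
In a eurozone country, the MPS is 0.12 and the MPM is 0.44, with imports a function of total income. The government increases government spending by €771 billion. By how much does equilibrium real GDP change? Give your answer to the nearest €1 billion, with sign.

MPC = 1 − MPS = 1 − 0.12 = 0.88.
Government-spending multiplier = 1/(1 − c + m) = 1/(1 − 0.88 + 0.44) = 1/0.56 ≈ 1.786.
ΔY = k × ΔG = (+€771 billion) / 0.56 ≈ +€1,377 billion.

+€1,377 billion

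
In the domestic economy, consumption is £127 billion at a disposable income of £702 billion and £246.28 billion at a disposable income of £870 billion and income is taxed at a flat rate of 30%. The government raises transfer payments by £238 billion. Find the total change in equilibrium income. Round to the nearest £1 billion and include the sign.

MPC = ΔC/ΔYd = (246.28 − 127)/(870 − 702) = 119.28/168 = 0.71.
The transfer change shifts disposable income by +£238 billion, so first-round consumption changes by c·ΔTR = 0.71 × (+£238 billion) = +£168.98 billion.
Expenditure multiplier = 1/(1 − c(1−t)) = 1/(1 − 0.71×0.7) = 1/0.503 ≈ 1.988.
The transfer multiplier is c × k ≈ 1.412, so ΔY = k × (c·ΔTR) = (+£168.98 billion) / 0.503 ≈ +£336 billion.

+£336 billion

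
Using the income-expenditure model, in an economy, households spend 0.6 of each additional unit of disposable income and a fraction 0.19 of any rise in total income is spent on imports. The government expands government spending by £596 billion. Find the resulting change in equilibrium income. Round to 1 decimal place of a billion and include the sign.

Spending multiplier = 1/(1 − c + m) = 1/(1 − 0.6 + 0.19) = 1/0.59 ≈ 1.695.
ΔY = k × ΔG = (+£596 billion) / 0.59 ≈ +£1,010.2 billion.

+£1,010.2 billion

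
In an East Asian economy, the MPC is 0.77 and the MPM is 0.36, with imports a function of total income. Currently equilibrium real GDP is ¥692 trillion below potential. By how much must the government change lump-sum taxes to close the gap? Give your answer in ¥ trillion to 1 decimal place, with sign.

Spending multiplier = 1/(1 − c + m) = 1/(1 − 0.77 + 0.36) = 1/0.59 ≈ 1.695.
Tax multiplier = −c·k = −0.77/0.59 ≈ −1.305. Need ΔY = +¥692 trillion, so ΔT = ΔY/(−c·k) = −(+¥692 trillion) × 0.59 / 0.77 ≈ −¥530.2 trillion.
The government should cut lump-sum taxes by ¥530.2 trillion.

−¥530.2 trillion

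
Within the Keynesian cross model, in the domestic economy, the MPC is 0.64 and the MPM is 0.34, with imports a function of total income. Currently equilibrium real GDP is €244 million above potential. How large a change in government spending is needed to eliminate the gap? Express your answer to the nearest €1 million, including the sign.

Spending multiplier = 1/(1 − c + m) = 1/(1 − 0.64 + 0.34) = 1/0.7 ≈ 1.429.
Need ΔY = −€244 million, so ΔG = ΔY/k = (−€244 million) × 0.7 ≈ −€171 million.
The government should cut government spending by €171 million.

−€171 million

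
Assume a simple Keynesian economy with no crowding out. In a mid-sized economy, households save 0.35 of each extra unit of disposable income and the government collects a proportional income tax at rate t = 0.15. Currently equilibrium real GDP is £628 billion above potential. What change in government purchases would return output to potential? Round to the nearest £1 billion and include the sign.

MPC = 1 − MPS = 1 − 0.35 = 0.65.
Spending multiplier = 1/(1 − c(1−t)) = 1/(1 − 0.65×0.85) = 1/0.4475 ≈ 2.235.
Need ΔY = −£628 billion, so ΔG = ΔY/k = (−£628 billion) × 0.4475 ≈ −£281 billion.
The government should cut government purchases by £281 billion.

−£281 billion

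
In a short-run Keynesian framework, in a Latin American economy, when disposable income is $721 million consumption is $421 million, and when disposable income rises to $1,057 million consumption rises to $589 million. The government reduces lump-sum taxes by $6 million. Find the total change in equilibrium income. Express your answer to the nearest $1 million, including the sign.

+$6 million

MPC = ΔC/ΔYd = (589 − 421)/(1,057 − 721) = 168/336 = 0.5.
A lump-sum tax change of −$6 million shifts disposable income by +$6 million; first-round consumption changes by −c × ΔT = −0.5 × (−$6 million) = +$3 million.
Expenditure multiplier = 1/(1 − MPC) = 1/(1 − 0.5) = 1/0.5 = 2.
The tax multiplier is −c × k = −1, so ΔY = k × (−c·ΔT) = (+$3 million) / 0.5 = +$6 million.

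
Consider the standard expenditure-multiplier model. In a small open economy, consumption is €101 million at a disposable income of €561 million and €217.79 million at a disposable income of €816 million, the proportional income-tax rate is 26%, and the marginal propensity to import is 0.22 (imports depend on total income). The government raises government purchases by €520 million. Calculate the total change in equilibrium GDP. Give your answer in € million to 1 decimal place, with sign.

+€590.2 million

MPC = ΔC/ΔYd = (217.79 − 101)/(816 − 561) = 116.79/255 = 0.458.
Spending multiplier = 1/(1 − c(1−t) + m) = 1/(1 − 0.458×0.74 + 0.22) = 1/0.88108 ≈ 1.135.
ΔY = k × ΔG = (+€520 million) / 0.88108 ≈ +€590.2 million.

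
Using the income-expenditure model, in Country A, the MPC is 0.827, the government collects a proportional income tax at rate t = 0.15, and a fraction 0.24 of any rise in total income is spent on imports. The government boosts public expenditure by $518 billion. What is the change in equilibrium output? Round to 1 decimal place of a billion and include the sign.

Spending multiplier = 1/(1 − c(1−t) + m) = 1/(1 − 0.827×0.85 + 0.24) = 1/0.53705 ≈ 1.862.
ΔY = k × ΔG = (+$518 billion) / 0.53705 ≈ +$964.5 billion.

+$964.5 billion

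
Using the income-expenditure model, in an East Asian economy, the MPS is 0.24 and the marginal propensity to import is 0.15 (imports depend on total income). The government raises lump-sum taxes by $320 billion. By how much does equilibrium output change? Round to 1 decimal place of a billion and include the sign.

MPC = 1 − MPS = 1 − 0.24 = 0.76.
A lump-sum tax change of +$320 billion shifts disposable income by −$320 billion; first-round consumption changes by −c × ΔT = −0.76 × (+$320 billion) = −$243.2 billion.
Expenditure multiplier = 1/(1 − c + m) = 1/(1 − 0.76 + 0.15) = 1/0.39 ≈ 2.564.
The tax multiplier is −c × k ≈ −1.949, so ΔY = k × (−c·ΔT) = (−$243.2 billion) / 0.39 ≈ −$623.6 billion.

−$623.6 billion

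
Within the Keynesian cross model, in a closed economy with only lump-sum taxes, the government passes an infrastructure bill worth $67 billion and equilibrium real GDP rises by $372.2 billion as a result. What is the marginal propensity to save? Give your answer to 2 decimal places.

Implied spending multiplier k = ΔY/ΔG = 372.2/67 ≈ 5.5552.
Since k = 1/(1 − MPC), MPC = 1 − 1/k = 1 − ΔG/ΔY = 1 − 67/372.2 ≈ 0.82.
MPS = 1 − MPC = 0.18.

0.18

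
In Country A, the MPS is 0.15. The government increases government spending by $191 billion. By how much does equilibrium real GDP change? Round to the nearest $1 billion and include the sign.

MPC = 1 − MPS = 1 − 0.15 = 0.85.
Spending multiplier = 1/(1 − MPC) = 1/(1 − 0.85) = 1/0.15 ≈ 6.667.
ΔY = k × ΔG = (+$191 billion) / 0.15 ≈ +$1,273 billion.

+$1,273 billion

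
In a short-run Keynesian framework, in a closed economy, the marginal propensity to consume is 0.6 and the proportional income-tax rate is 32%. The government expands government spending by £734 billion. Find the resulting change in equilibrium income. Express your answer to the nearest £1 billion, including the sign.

Expenditure multiplier = 1/(1 − c(1−t)) = 1/(1 − 0.6×0.68) = 1/0.592 ≈ 1.689.
ΔY = k × ΔG = (+£734 billion) / 0.592 ≈ +£1,240 billion.

+£1,240 billion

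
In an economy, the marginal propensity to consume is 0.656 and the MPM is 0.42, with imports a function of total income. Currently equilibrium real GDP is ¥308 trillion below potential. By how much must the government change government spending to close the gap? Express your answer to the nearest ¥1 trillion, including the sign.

+¥235 trillion

Spending multiplier = 1/(1 − c + m) = 1/(1 − 0.656 + 0.42) = 1/0.764 ≈ 1.309.
Need ΔY = +¥308 trillion, so ΔG = ΔY/k = (+¥308 trillion) × 0.764 ≈ +¥235 trillion.
The government should increase government spending by ¥235 trillion.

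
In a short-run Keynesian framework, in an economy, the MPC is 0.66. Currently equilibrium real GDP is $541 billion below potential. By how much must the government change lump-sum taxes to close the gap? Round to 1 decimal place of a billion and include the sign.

Spending multiplier = 1/(1 − MPC) = 1/(1 − 0.66) = 1/0.34 ≈ 2.941.
Tax multiplier = −c·k = −0.66/0.34 ≈ −1.941. Need ΔY = +$541 billion, so ΔT = ΔY/(−c·k) = −(+$541 billion) × 0.34 / 0.66 ≈ −$278.7 billion.
The government should cut lump-sum taxes by $278.7 billion.

−$278.7 billion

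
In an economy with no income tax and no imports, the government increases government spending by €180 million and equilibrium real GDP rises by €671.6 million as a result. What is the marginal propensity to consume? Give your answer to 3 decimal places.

Implied spending multiplier k = ΔY/ΔG = 671.6/180 ≈ 3.7311.
Since k = 1/(1 − MPC), MPC = 1 − 1/k = 1 − ΔG/ΔY = 1 − 180/671.6 ≈ 0.732.

0.732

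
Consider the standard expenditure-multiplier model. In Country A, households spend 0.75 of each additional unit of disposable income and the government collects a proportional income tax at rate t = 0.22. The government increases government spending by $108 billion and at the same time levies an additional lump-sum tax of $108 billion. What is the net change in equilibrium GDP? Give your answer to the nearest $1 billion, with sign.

+$65 billion

Expenditure multiplier = 1/(1 − c(1−t)) = 1/(1 − 0.75×0.78) = 1/0.415 ≈ 2.41.
ΔG contributes k·ΔG = (+$108 billion) / 0.415 ≈ +$260.2 billion.
ΔT of +$108 billion changes first-round spending by −c·ΔT = −$81 billion, contributing k·(−c·ΔT) = (−$81 billion) / 0.415 ≈ −$195.2 billion.
Net ΔY = k(ΔG − c·ΔT) = (+$27 billion) / 0.415 ≈ +$65 billion.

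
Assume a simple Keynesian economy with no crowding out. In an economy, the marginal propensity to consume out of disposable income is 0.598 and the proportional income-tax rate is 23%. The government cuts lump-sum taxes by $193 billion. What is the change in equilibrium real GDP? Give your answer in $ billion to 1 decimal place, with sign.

+$213.9 billion

A lump-sum tax change of −$193 billion shifts disposable income by +$193 billion; first-round consumption changes by −c × ΔT = −0.598 × (−$193 billion) = +$115.414 billion.
Expenditure multiplier = 1/(1 − c(1−t)) = 1/(1 − 0.598×0.77) = 1/0.53954 ≈ 1.853.
The tax multiplier is −c × k ≈ −1.108, so ΔY = k × (−c·ΔT) = (+$115.414 billion) / 0.53954 ≈ +$213.9 billion.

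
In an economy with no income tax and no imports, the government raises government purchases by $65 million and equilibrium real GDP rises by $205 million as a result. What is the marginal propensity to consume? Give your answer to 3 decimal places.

0.683

Implied spending multiplier k = ΔY/ΔG = 205/65 ≈ 3.1538.
Since k = 1/(1 − MPC), MPC = 1 − 1/k = 1 − ΔG/ΔY = 1 − 65/205 ≈ 0.683.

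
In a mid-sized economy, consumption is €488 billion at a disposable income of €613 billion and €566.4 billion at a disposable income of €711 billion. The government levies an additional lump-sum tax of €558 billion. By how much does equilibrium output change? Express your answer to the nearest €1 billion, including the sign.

−€2,232 billion

MPC = ΔC/ΔYd = (566.4 − 488)/(711 − 613) = 78.4/98 = 0.8.
A lump-sum tax change of +€558 billion shifts disposable income by −€558 billion; first-round consumption changes by −c × ΔT = −0.8 × (+€558 billion) = −€446.4 billion.
Expenditure multiplier = 1/(1 − MPC) = 1/(1 − 0.8) = 1/0.2 = 5.
The tax multiplier is −c × k = −4, so ΔY = k × (−c·ΔT) = (−€446.4 billion) / 0.2 = −€2,232 billion.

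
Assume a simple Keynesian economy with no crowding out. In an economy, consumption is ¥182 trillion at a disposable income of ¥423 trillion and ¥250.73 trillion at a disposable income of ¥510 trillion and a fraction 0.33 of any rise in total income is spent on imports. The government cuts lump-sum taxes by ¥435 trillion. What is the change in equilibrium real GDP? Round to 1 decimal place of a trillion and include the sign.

+¥636.4 trillion

MPC = ΔC/ΔYd = (250.73 − 182)/(510 − 423) = 68.73/87 = 0.79.
A lump-sum tax change of −¥435 trillion shifts disposable income by +¥435 trillion; first-round consumption changes by −c × ΔT = −0.79 × (−¥435 trillion) = +¥343.65 trillion.
Expenditure multiplier = 1/(1 − c + m) = 1/(1 − 0.79 + 0.33) = 1/0.54 ≈ 1.852.
The tax multiplier is −c × k ≈ −1.463, so ΔY = k × (−c·ΔT) = (+¥343.65 trillion) / 0.54 ≈ +¥636.4 trillion.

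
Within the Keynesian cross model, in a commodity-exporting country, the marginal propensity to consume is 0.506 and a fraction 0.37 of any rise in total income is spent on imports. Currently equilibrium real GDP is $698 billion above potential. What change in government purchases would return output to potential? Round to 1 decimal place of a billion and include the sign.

−$603.1 billion

Spending multiplier = 1/(1 − c + m) = 1/(1 − 0.506 + 0.37) = 1/0.864 ≈ 1.157.
Need ΔY = −$698 billion, so ΔG = ΔY/k = (−$698 billion) × 0.864 ≈ −$603.1 billion.
The government should cut government purchases by $603.1 billion.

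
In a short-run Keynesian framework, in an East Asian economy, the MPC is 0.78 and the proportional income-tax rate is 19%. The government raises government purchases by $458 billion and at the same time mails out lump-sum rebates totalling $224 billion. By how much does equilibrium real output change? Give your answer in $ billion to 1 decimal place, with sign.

Expenditure multiplier = 1/(1 − c(1−t)) = 1/(1 − 0.78×0.81) = 1/0.3682 ≈ 2.716.
ΔG contributes k·ΔG = (+$458 billion) / 0.3682 ≈ +$1,243.9 billion.
ΔT of −$224 billion changes first-round spending by −c·ΔT = +$174.72 billion, contributing k·(−c·ΔT) = (+$174.72 billion) / 0.3682 ≈ +$474.5 billion.
Net ΔY = k(ΔG − c·ΔT) = (+$632.72 billion) / 0.3682 ≈ +$1,718.4 billion.

+$1,718.4 billion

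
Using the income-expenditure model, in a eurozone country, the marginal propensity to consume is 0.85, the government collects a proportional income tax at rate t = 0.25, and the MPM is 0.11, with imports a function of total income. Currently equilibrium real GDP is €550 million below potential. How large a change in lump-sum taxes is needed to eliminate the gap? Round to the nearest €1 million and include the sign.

Spending multiplier = 1/(1 − c(1−t) + m) = 1/(1 − 0.85×0.75 + 0.11) = 1/0.4725 ≈ 2.116.
Tax multiplier = −c·k = −0.85/0.4725 ≈ −1.799. Need ΔY = +€550 million, so ΔT = ΔY/(−c·k) = −(+€550 million) × 0.4725 / 0.85 ≈ −€306 million.
The government should cut lump-sum taxes by €306 million.

−€306 million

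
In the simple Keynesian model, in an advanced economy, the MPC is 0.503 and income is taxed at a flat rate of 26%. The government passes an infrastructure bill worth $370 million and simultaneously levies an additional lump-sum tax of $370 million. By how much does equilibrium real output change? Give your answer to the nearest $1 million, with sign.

+$293 million

Expenditure multiplier = 1/(1 − c(1−t)) = 1/(1 − 0.503×0.74) = 1/0.62778 ≈ 1.593.
ΔG contributes k·ΔG = (+$370 million) / 0.62778 ≈ +$589.4 million.
ΔT of +$370 million changes first-round spending by −c·ΔT = −$186.11 million, contributing k·(−c·ΔT) = (−$186.11 million) / 0.62778 ≈ −$296.5 million.
Net ΔY = k(ΔG − c·ΔT) = (+$183.89 million) / 0.62778 ≈ +$293 million.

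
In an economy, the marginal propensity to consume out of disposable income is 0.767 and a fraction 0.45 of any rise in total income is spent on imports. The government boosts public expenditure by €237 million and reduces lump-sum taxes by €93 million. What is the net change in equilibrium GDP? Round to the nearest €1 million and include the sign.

Expenditure multiplier = 1/(1 − c + m) = 1/(1 − 0.767 + 0.45) = 1/0.683 ≈ 1.464.
ΔG contributes k·ΔG = (+€237 million) / 0.683 ≈ +€347 million.
ΔT of −€93 million changes first-round spending by −c·ΔT = +€71.331 million, contributing k·(−c·ΔT) = (+€71.331 million) / 0.683 ≈ +€104.4 million.
Net ΔY = k(ΔG − c·ΔT) = (+€308.331 million) / 0.683 ≈ +€451 million.

+€451 million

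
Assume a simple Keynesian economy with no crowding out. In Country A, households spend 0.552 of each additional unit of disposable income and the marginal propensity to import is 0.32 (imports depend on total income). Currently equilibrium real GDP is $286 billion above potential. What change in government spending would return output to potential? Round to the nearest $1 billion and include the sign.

Spending multiplier = 1/(1 − c + m) = 1/(1 − 0.552 + 0.32) = 1/0.768 ≈ 1.302.
Need ΔY = −$286 billion, so ΔG = ΔY/k = (−$286 billion) × 0.768 ≈ −$220 billion.
The government should cut government spending by $220 billion.

−$220 billion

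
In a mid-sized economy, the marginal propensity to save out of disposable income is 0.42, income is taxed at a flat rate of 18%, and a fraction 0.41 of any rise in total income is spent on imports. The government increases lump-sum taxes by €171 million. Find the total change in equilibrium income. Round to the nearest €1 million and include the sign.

−€106 million

MPC = 1 − MPS = 1 − 0.42 = 0.58.
A lump-sum tax change of +€171 million shifts disposable income by −€171 million; first-round consumption changes by −c × ΔT = −0.58 × (+€171 million) = −€99.18 million.
Expenditure multiplier = 1/(1 − c(1−t) + m) = 1/(1 − 0.58×0.82 + 0.41) = 1/0.9344 ≈ 1.07.
The tax multiplier is −c × k ≈ −0.621, so ΔY = k × (−c·ΔT) = (−€99.18 million) / 0.9344 ≈ −€106 million.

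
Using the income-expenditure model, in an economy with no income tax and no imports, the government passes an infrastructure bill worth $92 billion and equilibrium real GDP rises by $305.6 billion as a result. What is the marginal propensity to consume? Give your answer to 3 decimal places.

0.699

Implied spending multiplier k = ΔY/ΔG = 305.6/92 ≈ 3.3217.
Since k = 1/(1 − MPC), MPC = 1 − 1/k = 1 − ΔG/ΔY = 1 − 92/305.6 ≈ 0.699.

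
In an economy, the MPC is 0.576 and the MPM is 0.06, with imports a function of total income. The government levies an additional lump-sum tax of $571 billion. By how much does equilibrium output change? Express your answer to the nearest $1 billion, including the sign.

−$680 billion

A lump-sum tax change of +$571 billion shifts disposable income by −$571 billion; first-round consumption changes by −c × ΔT = −0.576 × (+$571 billion) = −$328.896 billion.
Expenditure multiplier = 1/(1 − c + m) = 1/(1 − 0.576 + 0.06) = 1/0.484 ≈ 2.066.
The tax multiplier is −c × k ≈ −1.19, so ΔY = k × (−c·ΔT) = (−$328.896 billion) / 0.484 ≈ −$680 billion.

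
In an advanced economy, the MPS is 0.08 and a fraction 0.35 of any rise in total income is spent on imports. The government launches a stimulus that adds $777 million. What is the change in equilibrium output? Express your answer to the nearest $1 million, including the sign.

+$1,807 million

MPC = 1 − MPS = 1 − 0.08 = 0.92.
Government-spending multiplier = 1/(1 − c + m) = 1/(1 − 0.92 + 0.35) = 1/0.43 ≈ 2.326.
ΔY = k × ΔG = (+$777 million) / 0.43 ≈ +$1,807 million.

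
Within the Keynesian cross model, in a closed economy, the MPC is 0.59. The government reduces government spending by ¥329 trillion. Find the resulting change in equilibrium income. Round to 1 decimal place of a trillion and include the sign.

Spending multiplier = 1/(1 − MPC) = 1/(1 − 0.59) = 1/0.41 ≈ 2.439.
ΔY = k × ΔG = (−¥329 trillion) / 0.41 ≈ −¥802.4 trillion.

−¥802.4 trillion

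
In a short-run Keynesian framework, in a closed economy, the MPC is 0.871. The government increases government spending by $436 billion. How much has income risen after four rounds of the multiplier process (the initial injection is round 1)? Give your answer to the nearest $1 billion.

$1,435 billion

Round 1 adds ΔG = $436 billion; each later round is MPC = 0.871 times the previous.
After 4 rounds: 436 + 379.756 + 330.767476 + 288.098471596 = ΔG·(1 − c^4)/(1 − c) = 436 × (1 − 0.575536166881)/0.129 ≈ $1,435 billion.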